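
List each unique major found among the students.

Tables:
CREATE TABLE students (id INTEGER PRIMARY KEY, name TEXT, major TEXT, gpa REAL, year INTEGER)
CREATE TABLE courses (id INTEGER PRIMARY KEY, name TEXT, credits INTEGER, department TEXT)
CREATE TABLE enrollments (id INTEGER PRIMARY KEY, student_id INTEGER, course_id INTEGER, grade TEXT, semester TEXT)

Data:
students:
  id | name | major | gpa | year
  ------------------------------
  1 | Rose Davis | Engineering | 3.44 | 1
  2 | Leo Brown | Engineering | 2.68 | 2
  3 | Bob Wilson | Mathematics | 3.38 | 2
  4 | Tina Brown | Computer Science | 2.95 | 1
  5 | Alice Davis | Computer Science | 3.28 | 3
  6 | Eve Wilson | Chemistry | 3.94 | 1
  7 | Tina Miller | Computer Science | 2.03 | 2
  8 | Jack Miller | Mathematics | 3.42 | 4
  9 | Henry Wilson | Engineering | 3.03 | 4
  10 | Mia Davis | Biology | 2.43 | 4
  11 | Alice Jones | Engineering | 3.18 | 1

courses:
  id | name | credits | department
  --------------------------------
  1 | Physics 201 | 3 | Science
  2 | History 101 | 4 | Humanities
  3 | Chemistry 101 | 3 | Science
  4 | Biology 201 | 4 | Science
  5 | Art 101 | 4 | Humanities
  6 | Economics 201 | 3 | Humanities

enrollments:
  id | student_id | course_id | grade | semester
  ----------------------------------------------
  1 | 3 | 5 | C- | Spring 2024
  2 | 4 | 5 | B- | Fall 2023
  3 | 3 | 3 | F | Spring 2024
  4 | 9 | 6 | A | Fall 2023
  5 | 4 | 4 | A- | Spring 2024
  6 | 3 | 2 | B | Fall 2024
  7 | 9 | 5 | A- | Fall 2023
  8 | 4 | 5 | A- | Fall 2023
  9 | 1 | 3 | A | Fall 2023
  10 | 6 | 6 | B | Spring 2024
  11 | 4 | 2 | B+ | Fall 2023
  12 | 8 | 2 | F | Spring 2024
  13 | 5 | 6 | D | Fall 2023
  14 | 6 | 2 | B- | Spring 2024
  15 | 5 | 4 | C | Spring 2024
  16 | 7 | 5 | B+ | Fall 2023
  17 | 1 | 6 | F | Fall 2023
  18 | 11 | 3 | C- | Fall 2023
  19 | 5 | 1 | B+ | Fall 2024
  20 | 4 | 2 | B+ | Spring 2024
SELECT DISTINCT major FROM students

Execution result:
major
Engineering
Mathematics
Computer Science
Chemistry
Biology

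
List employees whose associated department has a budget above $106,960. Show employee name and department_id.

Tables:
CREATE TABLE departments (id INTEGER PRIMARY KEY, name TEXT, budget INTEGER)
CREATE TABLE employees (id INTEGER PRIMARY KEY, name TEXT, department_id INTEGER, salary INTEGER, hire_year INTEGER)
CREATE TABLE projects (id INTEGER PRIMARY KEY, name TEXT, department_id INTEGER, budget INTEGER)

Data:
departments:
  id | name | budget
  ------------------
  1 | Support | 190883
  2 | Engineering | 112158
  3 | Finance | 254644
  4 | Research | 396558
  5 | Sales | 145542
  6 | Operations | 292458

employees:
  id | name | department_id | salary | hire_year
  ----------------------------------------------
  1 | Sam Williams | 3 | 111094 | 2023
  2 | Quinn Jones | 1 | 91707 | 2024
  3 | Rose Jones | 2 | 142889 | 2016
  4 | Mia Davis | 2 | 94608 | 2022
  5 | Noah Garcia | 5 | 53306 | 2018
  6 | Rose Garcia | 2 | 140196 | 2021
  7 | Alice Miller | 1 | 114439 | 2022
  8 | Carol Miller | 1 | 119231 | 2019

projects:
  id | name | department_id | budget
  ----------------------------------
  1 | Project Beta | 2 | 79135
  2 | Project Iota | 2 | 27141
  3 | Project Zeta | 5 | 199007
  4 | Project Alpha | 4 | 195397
SELECT name, department_id FROM employees WHERE department_id IN (SELECT id FROM departments WHERE budget > 106960)

Execution result:
name | department_id
Sam Williams | 3
Quinn Jones | 1
Rose Jones | 2
Mia Davis | 2
Noah Garcia | 5
Rose Garcia | 2
Alice Miller | 1
Carol Miller | 1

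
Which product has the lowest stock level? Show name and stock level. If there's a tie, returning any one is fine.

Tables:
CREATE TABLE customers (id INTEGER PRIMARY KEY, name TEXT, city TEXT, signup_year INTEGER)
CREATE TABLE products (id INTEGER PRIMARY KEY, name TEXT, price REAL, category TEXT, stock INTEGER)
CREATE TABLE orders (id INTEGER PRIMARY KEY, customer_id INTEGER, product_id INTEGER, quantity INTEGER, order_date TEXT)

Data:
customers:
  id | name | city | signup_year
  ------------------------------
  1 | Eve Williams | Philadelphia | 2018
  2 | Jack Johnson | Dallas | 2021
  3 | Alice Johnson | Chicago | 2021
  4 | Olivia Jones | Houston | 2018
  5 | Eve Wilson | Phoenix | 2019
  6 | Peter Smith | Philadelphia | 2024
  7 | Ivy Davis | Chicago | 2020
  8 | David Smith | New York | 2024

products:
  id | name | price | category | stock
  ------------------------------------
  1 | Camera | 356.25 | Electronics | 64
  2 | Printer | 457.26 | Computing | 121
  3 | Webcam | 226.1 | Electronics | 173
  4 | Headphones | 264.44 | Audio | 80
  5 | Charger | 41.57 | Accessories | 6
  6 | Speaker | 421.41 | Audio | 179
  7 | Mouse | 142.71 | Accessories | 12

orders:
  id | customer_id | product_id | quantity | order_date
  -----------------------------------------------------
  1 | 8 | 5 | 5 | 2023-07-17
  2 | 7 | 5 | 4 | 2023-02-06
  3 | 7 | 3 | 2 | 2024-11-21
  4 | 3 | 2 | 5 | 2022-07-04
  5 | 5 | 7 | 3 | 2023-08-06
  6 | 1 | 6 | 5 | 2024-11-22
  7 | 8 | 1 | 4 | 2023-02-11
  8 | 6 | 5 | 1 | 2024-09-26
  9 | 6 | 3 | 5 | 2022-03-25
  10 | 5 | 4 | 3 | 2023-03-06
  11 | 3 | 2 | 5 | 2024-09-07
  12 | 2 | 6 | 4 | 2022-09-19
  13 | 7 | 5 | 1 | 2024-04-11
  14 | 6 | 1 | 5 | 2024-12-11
SELECT name, stock FROM products ORDER BY stock ASC LIMIT 1

Execution result:
name | stock
Charger | 6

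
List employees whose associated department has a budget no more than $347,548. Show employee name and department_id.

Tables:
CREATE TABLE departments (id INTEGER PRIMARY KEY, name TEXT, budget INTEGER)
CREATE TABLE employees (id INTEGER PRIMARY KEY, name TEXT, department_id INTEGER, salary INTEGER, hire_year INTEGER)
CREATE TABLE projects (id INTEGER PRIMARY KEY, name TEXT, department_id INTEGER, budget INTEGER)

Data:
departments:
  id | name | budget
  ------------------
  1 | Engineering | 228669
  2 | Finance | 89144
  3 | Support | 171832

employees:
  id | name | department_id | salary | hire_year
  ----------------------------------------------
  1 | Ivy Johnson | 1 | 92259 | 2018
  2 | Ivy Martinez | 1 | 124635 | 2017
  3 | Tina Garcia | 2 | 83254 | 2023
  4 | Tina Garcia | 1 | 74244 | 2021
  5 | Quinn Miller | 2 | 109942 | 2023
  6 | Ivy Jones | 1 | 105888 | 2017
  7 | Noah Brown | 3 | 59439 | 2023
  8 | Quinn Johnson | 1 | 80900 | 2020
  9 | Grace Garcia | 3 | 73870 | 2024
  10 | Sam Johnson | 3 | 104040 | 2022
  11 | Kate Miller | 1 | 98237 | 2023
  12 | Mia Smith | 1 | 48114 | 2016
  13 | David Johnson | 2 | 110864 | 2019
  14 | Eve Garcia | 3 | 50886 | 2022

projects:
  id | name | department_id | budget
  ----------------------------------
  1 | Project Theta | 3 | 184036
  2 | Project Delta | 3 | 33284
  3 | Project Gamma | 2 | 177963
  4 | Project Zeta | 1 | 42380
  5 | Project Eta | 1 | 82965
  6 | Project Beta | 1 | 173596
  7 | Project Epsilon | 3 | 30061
SELECT name, department_id FROM employees WHERE department_id IN (SELECT id FROM departments WHERE budget <= 347548)

Execution result:
name | department_id
Ivy Johnson | 1
Ivy Martinez | 1
Tina Garcia | 2
Tina Garcia | 1
Quinn Miller | 2
Ivy Jones | 1
Noah Brown | 3
Quinn Johnson | 1
Grace Garcia | 3
Sam Johnson | 3
Kate Miller | 1
Mia Smith | 1
David Johnson | 2
Eve Garcia | 3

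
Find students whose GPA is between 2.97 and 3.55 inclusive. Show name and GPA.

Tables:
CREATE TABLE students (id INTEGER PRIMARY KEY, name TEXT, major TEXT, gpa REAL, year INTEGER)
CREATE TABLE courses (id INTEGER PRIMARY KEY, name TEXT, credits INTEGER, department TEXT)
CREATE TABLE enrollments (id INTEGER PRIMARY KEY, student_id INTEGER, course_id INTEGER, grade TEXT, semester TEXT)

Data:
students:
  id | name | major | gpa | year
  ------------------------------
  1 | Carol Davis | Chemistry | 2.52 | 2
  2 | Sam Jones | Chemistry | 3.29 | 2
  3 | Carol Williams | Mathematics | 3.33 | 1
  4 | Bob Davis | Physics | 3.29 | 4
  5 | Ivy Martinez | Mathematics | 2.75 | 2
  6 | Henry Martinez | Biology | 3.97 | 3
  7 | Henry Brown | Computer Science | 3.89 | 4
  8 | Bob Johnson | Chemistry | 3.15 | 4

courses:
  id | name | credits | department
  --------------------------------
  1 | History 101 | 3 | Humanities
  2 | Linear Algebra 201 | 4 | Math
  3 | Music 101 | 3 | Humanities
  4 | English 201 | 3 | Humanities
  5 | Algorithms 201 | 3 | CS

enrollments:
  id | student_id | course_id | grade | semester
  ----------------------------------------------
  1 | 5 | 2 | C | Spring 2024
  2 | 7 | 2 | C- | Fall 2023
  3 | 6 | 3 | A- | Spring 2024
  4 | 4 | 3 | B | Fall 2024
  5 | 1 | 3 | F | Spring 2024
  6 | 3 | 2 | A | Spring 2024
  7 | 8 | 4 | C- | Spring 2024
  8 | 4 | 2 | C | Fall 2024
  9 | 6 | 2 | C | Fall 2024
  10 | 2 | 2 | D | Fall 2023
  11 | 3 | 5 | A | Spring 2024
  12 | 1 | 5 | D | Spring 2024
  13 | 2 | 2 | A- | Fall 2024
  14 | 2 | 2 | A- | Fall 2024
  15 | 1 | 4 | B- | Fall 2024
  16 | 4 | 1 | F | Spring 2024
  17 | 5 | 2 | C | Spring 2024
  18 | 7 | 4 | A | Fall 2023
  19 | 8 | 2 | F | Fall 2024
SELECT name, gpa FROM students WHERE gpa BETWEEN 2.97 AND 3.55

Execution result:
name | gpa
Sam Jones | 3.29
Carol Williams | 3.33
Bob Davis | 3.29
Bob Johnson | 3.15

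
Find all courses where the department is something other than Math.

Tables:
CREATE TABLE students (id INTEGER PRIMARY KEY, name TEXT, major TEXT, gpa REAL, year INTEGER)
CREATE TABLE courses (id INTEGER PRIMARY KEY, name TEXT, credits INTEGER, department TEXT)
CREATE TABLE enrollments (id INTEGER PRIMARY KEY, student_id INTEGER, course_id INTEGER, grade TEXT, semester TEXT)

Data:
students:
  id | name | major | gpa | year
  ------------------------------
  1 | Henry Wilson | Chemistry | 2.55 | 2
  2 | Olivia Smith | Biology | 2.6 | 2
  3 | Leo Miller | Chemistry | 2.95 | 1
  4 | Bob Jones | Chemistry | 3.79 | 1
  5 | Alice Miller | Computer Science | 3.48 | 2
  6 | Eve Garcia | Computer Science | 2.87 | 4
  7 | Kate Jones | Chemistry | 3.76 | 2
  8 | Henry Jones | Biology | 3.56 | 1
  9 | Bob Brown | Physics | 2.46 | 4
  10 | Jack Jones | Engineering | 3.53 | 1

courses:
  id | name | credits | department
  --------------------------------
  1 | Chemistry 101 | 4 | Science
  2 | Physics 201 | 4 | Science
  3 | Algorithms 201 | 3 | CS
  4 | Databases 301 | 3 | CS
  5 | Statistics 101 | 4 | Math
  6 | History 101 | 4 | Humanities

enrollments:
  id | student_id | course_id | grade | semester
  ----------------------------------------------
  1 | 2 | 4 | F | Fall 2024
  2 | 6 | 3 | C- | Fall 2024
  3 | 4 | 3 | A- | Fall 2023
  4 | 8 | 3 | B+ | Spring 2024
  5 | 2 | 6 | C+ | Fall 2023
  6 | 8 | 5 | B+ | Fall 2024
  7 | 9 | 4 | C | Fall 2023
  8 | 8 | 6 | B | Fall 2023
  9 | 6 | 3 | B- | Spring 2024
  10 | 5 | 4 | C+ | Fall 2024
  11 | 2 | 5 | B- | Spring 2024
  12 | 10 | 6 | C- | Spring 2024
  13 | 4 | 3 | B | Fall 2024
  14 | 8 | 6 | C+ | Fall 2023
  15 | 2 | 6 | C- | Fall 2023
SELECT name, department FROM courses WHERE department <> 'Math'

Execution result:
name | department
Chemistry 101 | Science
Physics 201 | Science
Algorithms 201 | CS
Databases 301 | CS
History 101 | Humanities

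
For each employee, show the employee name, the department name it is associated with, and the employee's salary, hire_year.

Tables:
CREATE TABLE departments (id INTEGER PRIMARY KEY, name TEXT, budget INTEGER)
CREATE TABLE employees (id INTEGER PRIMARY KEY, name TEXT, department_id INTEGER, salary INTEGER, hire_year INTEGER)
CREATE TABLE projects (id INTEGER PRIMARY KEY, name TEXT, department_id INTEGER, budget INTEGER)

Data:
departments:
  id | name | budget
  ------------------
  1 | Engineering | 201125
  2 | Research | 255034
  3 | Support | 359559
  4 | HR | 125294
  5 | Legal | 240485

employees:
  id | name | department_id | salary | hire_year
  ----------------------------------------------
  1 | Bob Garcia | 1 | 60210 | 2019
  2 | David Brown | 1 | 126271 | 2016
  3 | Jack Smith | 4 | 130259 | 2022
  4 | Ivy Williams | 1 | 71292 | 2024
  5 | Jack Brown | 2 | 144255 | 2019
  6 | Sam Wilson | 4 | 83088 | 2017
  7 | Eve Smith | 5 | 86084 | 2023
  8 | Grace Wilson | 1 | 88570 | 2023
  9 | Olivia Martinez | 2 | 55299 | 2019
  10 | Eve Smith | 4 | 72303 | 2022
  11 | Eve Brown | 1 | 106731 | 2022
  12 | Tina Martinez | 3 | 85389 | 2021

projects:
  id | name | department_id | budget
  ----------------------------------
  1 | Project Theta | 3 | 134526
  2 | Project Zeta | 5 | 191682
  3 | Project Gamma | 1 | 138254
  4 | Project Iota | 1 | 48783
SELECT c.name, p.name AS department, c.salary, c.hire_year FROM employees c JOIN departments p ON c.department_id = p.id

Execution result:
name | department | salary | hire_year
Bob Garcia | Engineering | 60210 | 2019
David Brown | Engineering | 126271 | 2016
Jack Smith | HR | 130259 | 2022
Ivy Williams | Engineering | 71292 | 2024
Jack Brown | Research | 144255 | 2019
Sam Wilson | HR | 83088 | 2017
Eve Smith | Legal | 86084 | 2023
Grace Wilson | Engineering | 88570 | 2023
Olivia Martinez | Research | 55299 | 2019
Eve Smith | HR | 72303 | 2022
Eve Brown | Engineering | 106731 | 2022
Tina Martinez | Support | 85389 | 2021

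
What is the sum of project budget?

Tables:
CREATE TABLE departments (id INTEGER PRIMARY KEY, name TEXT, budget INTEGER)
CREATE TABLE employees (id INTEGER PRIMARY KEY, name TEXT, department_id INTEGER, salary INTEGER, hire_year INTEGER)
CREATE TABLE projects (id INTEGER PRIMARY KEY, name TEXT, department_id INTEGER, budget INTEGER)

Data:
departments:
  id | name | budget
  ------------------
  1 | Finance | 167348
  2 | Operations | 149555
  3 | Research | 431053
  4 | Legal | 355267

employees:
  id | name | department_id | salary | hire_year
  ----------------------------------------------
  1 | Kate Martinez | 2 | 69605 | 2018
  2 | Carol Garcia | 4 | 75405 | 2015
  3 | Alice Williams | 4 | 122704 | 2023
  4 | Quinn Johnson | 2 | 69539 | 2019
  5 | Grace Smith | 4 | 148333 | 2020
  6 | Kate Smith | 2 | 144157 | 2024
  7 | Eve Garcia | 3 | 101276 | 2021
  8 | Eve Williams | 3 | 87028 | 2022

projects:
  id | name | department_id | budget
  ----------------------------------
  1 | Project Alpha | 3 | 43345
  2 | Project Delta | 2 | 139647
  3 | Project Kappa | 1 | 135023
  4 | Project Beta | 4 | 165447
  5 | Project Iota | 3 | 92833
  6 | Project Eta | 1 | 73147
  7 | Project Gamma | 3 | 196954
SELECT SUM(budget) FROM projects

Execution result:
846396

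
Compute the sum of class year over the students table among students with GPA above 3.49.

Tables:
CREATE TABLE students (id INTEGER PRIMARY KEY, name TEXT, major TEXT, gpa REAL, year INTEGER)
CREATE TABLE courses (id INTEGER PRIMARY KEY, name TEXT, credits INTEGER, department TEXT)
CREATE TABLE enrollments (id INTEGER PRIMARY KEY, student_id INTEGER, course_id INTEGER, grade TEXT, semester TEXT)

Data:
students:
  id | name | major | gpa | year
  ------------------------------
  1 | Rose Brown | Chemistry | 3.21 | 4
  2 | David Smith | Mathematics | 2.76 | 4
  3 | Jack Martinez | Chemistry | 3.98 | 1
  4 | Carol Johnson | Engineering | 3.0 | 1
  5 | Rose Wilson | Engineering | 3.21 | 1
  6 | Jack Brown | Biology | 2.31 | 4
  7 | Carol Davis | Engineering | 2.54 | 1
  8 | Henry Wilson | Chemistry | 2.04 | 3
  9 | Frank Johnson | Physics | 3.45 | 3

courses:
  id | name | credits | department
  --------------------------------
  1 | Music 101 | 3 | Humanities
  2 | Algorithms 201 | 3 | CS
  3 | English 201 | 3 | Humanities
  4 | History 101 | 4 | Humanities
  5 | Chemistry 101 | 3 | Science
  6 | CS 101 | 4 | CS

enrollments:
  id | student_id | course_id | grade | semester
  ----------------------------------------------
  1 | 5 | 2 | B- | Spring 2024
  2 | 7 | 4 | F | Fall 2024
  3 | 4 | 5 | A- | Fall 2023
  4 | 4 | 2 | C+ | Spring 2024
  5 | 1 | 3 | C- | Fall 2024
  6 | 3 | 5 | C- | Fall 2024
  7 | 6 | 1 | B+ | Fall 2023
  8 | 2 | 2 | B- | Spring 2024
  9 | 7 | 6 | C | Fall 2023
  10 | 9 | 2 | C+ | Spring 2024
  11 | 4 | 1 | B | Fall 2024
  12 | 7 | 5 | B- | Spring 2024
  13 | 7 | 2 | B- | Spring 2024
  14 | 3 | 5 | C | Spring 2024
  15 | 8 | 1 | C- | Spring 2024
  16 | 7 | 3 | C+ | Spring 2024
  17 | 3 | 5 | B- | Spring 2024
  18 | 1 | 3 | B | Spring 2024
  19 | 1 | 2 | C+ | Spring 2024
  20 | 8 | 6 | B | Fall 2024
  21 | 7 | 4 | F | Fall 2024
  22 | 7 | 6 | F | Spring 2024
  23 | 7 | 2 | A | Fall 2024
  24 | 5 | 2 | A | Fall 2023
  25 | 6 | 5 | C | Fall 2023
SELECT SUM(year) FROM students WHERE gpa > 3.49

Execution result:
1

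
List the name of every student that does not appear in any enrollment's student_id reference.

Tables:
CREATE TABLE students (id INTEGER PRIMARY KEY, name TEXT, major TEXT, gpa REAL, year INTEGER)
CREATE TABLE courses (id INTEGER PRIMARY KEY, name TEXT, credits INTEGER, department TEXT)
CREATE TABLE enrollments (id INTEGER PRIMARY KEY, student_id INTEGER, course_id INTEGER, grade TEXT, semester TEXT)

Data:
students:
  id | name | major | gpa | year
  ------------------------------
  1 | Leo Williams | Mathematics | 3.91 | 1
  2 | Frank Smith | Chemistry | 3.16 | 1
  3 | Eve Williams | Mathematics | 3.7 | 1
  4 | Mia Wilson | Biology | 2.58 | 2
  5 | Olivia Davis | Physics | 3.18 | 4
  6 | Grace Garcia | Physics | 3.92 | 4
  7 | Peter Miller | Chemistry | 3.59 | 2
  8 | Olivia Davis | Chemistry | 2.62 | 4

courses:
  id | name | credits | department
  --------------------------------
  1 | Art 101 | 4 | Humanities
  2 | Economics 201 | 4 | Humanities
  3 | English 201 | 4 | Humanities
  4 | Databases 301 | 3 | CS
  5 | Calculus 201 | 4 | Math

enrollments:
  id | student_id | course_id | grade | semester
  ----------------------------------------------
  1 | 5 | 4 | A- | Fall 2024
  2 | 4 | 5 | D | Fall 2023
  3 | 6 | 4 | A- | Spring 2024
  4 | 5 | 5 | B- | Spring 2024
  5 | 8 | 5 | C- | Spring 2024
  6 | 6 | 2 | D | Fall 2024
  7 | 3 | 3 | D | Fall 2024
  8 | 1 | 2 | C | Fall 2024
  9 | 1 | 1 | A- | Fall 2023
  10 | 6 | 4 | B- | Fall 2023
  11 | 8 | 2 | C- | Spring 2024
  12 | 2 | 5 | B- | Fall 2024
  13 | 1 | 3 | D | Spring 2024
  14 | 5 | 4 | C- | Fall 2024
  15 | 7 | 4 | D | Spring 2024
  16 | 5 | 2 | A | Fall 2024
SELECT p.name FROM students p LEFT JOIN enrollments c ON c.student_id = p.id WHERE c.id IS NULL

Execution result:
(no rows)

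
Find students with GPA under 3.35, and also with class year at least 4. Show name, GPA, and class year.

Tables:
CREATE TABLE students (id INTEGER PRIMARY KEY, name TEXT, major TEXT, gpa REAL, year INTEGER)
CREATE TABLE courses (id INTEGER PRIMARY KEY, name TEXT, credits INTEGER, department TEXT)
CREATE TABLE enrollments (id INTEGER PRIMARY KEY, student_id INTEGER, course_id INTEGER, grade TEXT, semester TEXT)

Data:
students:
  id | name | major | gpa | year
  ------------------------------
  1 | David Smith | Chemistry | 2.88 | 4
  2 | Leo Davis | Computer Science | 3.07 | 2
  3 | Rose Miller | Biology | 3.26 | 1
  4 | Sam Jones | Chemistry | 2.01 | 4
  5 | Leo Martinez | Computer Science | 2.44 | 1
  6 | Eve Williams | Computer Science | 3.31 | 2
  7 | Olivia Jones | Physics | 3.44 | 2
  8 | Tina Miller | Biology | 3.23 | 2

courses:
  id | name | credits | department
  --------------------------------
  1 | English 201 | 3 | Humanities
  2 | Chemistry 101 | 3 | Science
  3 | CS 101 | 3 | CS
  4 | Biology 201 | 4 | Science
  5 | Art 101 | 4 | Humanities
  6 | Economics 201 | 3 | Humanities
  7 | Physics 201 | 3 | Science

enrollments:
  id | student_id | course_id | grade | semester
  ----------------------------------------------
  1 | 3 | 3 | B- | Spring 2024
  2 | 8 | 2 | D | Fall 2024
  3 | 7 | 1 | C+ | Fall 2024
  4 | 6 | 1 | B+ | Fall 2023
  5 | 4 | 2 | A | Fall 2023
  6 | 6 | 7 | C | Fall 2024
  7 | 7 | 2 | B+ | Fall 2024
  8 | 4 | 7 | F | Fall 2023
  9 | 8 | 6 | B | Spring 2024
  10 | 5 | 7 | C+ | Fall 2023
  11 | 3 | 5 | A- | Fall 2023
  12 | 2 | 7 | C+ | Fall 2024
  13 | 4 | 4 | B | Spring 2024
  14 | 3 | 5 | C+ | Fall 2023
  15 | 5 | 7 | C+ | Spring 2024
SELECT name, gpa, year FROM students WHERE gpa < 3.35 AND year >= 4

Execution result:
name | gpa | year
David Smith | 2.88 | 4
Sam Jones | 2.01 | 4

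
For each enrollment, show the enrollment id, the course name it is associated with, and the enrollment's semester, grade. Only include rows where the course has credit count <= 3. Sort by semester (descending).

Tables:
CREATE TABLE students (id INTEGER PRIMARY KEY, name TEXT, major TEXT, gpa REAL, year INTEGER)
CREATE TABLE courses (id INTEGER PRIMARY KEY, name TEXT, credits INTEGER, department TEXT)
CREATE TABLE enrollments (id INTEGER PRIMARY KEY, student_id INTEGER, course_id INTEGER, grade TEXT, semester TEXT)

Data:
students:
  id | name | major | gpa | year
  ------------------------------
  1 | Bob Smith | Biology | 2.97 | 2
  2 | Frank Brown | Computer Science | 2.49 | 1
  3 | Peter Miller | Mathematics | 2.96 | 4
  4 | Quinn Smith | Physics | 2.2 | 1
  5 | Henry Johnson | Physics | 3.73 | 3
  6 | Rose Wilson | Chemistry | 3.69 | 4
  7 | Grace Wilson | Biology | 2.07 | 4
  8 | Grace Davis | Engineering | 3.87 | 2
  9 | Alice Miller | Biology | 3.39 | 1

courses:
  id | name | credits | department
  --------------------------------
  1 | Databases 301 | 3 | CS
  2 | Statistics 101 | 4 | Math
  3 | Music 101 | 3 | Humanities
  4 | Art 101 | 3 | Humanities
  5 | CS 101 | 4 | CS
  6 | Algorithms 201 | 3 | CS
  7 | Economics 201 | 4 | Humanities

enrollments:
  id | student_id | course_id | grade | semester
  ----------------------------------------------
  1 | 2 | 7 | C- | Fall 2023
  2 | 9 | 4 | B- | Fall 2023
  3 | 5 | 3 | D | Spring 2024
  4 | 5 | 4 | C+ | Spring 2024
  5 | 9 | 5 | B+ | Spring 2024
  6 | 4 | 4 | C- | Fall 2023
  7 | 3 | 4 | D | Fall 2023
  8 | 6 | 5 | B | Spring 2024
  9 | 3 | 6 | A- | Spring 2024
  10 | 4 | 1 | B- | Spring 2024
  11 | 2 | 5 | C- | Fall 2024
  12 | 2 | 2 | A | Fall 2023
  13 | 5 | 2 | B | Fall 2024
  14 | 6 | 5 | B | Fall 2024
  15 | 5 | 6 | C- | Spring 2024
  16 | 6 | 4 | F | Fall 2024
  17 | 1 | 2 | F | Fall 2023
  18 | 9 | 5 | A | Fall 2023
SELECT c.id, p.name AS course, c.semester, c.grade FROM enrollments c JOIN courses p ON c.course_id = p.id WHERE p.credits <= 3 ORDER BY c.semester DESC

Execution result:
id | course | semester | grade
3 | Music 101 | Spring 2024 | D
4 | Art 101 | Spring 2024 | C+
9 | Algorithms 201 | Spring 2024 | A-
10 | Databases 301 | Spring 2024 | B-
15 | Algorithms 201 | Spring 2024 | C-
16 | Art 101 | Fall 2024 | F
2 | Art 101 | Fall 2023 | B-
6 | Art 101 | Fall 2023 | C-
7 | Art 101 | Fall 2023 | D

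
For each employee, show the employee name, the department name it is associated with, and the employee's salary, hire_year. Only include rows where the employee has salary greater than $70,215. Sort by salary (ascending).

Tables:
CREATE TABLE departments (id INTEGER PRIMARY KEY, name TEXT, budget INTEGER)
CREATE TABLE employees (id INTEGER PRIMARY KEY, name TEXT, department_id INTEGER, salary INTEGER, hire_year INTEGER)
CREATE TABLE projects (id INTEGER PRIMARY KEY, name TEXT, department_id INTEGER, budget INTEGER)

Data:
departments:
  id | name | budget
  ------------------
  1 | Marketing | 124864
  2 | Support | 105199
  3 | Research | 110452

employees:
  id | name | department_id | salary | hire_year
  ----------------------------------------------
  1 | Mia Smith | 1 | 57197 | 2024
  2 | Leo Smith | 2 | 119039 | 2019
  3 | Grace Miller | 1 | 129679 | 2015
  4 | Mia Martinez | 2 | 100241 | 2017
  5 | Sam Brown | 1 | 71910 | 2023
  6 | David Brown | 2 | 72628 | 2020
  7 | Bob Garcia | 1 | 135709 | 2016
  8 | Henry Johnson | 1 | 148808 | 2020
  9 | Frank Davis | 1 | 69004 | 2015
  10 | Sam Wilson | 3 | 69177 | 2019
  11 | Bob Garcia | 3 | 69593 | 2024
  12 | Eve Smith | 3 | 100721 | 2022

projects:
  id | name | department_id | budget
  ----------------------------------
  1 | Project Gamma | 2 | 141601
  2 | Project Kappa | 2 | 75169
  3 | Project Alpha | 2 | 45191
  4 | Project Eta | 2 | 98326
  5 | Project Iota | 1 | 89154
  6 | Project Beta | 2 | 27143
SELECT c.name, p.name AS department, c.salary, c.hire_year FROM employees c JOIN departments p ON c.department_id = p.id WHERE c.salary > 70215 ORDER BY c.salary ASC

Execution result:
name | department | salary | hire_year
Sam Brown | Marketing | 71910 | 2023
David Brown | Support | 72628 | 2020
Mia Martinez | Support | 100241 | 2017
Eve Smith | Research | 100721 | 2022
Leo Smith | Support | 119039 | 2019
Grace Miller | Marketing | 129679 | 2015
Bob Garcia | Marketing | 135709 | 2016
Henry Johnson | Marketing | 148808 | 2020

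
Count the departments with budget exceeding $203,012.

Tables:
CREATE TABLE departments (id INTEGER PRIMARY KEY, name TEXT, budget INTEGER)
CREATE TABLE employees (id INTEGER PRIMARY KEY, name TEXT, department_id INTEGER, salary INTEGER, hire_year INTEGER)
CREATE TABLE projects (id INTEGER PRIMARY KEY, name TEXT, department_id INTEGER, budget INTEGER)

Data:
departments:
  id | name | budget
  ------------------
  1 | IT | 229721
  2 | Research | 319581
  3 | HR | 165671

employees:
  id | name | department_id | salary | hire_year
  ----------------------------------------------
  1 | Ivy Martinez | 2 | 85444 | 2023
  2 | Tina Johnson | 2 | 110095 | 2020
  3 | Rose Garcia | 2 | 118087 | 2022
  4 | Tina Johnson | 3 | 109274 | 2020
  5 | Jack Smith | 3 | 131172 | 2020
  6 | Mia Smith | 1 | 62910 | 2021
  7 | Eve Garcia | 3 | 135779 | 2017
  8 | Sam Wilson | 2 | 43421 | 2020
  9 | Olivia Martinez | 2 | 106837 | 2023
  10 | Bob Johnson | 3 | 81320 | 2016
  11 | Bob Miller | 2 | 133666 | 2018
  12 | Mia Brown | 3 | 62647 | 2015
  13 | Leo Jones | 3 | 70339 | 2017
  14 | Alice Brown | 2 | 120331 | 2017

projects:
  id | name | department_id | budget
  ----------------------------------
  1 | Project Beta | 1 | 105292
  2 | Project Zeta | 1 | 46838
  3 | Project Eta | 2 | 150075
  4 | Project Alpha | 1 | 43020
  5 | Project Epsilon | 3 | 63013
SELECT COUNT(*) FROM departments WHERE budget > 203012

Execution result:
2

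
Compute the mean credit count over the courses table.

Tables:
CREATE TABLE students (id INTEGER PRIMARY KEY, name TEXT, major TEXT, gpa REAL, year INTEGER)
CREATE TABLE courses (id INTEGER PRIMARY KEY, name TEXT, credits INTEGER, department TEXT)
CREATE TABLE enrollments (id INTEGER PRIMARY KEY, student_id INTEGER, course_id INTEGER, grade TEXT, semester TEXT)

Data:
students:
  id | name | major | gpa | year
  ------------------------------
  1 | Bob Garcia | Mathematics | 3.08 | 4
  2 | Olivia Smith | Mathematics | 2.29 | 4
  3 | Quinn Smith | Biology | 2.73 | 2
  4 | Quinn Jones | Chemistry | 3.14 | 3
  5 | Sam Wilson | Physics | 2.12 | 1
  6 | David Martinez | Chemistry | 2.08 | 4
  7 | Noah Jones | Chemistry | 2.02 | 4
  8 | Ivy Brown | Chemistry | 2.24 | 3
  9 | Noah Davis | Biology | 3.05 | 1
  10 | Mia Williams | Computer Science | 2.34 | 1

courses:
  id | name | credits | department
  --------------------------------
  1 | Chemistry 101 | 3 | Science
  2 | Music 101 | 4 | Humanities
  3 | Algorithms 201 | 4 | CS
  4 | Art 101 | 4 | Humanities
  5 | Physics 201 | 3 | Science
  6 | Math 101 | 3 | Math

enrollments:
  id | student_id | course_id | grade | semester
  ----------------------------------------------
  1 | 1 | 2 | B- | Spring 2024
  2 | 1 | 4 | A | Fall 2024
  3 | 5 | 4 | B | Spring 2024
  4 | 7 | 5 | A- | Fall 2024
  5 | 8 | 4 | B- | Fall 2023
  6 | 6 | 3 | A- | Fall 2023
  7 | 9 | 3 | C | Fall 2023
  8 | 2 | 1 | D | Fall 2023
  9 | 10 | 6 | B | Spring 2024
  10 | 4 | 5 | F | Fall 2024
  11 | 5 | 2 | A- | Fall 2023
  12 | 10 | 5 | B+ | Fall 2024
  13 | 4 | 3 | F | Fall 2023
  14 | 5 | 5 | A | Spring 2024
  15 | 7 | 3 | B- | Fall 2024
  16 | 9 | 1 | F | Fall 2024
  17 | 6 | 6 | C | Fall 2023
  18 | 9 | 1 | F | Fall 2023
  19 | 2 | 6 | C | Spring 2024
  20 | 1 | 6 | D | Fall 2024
SELECT AVG(credits) FROM courses

Execution result:
3.50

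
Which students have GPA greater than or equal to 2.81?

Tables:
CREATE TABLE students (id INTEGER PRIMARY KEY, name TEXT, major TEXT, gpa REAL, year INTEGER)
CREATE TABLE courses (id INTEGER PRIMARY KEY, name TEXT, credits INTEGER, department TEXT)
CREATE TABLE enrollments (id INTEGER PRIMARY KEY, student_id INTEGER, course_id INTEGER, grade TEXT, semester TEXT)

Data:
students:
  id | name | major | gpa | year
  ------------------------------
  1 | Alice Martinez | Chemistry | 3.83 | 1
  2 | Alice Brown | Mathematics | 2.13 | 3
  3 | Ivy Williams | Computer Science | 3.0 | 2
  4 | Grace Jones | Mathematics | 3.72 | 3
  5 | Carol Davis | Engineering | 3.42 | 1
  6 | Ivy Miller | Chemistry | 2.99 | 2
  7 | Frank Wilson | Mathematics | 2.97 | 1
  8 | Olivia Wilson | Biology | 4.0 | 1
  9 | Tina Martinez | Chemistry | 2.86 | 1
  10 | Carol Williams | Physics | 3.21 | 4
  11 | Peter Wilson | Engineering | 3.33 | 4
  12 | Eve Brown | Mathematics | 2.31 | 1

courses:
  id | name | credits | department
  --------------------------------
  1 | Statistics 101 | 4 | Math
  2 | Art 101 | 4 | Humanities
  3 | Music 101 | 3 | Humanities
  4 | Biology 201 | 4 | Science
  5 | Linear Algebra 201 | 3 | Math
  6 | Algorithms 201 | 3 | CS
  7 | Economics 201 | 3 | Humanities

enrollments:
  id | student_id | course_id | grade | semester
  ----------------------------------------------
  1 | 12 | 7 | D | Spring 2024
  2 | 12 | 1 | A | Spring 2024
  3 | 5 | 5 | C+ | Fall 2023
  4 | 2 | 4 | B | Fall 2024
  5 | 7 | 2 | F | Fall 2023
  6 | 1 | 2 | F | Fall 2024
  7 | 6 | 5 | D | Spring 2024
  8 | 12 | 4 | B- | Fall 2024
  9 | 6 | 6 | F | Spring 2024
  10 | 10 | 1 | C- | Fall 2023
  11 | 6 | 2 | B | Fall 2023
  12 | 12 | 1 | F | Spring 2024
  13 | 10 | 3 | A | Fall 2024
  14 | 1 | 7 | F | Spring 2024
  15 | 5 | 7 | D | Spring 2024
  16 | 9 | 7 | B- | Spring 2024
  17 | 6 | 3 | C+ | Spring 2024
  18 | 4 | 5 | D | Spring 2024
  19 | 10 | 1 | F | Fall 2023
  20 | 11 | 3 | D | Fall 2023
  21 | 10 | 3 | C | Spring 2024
SELECT name, gpa FROM students WHERE gpa >= 2.81

Execution result:
name | gpa
Alice Martinez | 3.83
Ivy Williams | 3.00
Grace Jones | 3.72
Carol Davis | 3.42
Ivy Miller | 2.99
Frank Wilson | 2.97
Olivia Wilson | 4.00
Tina Martinez | 2.86
Carol Williams | 3.21
Peter Wilson | 3.33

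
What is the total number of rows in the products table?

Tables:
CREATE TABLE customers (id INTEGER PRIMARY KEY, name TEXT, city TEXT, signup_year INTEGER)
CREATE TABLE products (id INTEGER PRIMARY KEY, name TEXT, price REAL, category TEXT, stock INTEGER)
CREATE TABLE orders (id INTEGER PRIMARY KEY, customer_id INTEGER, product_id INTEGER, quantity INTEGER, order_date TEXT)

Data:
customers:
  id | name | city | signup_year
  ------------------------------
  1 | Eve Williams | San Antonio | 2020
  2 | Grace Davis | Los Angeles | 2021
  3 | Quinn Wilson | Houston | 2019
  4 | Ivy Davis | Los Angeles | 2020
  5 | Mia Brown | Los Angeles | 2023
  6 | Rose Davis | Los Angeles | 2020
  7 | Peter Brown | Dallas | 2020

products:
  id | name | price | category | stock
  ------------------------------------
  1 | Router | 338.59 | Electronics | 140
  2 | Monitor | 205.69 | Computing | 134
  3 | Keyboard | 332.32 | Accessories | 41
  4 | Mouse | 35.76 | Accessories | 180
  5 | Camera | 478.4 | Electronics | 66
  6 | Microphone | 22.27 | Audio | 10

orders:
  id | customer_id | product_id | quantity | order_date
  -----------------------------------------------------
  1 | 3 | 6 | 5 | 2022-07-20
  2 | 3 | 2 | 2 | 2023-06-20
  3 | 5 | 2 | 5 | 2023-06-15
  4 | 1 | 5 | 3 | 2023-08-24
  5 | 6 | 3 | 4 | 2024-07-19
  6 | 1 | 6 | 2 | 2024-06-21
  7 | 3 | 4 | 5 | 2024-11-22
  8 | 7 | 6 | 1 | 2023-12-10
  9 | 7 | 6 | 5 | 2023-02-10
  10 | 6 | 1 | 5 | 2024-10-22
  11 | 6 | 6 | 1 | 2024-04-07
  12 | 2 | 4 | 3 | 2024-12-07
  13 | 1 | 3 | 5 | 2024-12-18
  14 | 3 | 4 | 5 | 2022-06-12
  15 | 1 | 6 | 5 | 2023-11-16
SELECT COUNT(*) FROM products

Execution result:
6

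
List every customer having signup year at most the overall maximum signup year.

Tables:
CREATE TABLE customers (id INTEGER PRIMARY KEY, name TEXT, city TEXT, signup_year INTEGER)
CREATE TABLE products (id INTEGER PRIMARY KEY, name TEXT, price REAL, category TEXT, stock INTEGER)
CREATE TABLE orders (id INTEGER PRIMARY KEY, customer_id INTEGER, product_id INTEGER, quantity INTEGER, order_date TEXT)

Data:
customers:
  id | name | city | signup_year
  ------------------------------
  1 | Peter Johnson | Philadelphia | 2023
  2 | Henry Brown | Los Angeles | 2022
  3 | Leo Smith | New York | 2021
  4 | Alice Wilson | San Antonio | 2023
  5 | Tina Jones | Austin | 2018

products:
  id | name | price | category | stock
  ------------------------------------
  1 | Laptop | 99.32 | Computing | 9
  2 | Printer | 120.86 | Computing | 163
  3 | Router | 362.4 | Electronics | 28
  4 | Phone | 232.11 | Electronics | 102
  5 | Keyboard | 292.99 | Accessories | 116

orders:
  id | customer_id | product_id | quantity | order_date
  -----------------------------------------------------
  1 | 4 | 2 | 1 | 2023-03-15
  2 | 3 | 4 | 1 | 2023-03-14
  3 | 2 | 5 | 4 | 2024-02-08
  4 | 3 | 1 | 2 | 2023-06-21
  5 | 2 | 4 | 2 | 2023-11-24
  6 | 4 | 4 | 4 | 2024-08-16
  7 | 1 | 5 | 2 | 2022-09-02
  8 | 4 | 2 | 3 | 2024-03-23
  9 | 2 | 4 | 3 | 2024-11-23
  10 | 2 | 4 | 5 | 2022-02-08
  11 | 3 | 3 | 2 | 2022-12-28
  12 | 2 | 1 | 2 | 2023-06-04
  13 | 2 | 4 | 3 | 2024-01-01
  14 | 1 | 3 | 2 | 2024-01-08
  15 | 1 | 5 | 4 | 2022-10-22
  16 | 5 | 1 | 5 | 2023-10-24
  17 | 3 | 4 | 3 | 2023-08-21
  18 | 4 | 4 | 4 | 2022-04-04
SELECT name, signup_year FROM customers WHERE signup_year <= (SELECT MAX(signup_year) FROM customers)

Execution result:
name | signup_year
Peter Johnson | 2023
Henry Brown | 2022
Leo Smith | 2021
Alice Wilson | 2023
Tina Jones | 2018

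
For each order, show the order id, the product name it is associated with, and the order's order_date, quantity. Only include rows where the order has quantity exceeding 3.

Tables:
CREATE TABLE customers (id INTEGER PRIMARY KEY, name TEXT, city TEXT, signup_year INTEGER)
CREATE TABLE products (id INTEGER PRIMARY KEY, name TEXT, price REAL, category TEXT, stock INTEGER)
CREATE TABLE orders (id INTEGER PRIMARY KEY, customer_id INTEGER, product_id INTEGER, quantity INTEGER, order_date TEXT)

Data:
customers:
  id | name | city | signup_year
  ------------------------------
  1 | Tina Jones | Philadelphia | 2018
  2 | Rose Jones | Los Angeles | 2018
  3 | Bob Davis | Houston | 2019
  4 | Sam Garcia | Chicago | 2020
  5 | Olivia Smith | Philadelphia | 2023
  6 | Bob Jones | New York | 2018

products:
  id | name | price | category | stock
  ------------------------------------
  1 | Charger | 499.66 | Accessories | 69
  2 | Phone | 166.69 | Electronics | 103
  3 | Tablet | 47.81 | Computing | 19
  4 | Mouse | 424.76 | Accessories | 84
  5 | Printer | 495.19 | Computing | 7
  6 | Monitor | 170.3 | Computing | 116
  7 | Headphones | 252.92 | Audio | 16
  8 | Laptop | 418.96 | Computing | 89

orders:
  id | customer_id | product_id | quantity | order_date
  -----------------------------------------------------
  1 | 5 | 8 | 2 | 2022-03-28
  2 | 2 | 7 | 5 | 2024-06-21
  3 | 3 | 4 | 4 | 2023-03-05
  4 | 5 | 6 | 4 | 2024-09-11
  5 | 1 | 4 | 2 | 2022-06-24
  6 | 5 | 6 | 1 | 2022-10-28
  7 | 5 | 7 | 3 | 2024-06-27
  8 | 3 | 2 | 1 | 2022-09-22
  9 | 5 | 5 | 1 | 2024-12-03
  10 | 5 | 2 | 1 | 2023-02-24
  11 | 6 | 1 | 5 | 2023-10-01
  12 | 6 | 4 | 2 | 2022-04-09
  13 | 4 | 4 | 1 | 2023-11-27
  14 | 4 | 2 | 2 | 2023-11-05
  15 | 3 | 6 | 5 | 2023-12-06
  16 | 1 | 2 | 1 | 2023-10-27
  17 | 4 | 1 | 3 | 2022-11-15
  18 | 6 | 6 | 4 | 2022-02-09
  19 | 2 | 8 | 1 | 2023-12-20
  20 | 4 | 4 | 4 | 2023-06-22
SELECT c.id, p.name AS product, c.order_date, c.quantity FROM orders c JOIN products p ON c.product_id = p.id WHERE c.quantity > 3

Execution result:
id | product | order_date | quantity
2 | Headphones | 2024-06-21 | 5
3 | Mouse | 2023-03-05 | 4
4 | Monitor | 2024-09-11 | 4
11 | Charger | 2023-10-01 | 5
15 | Monitor | 2023-12-06 | 5
18 | Monitor | 2022-02-09 | 4
20 | Mouse | 2023-06-22 | 4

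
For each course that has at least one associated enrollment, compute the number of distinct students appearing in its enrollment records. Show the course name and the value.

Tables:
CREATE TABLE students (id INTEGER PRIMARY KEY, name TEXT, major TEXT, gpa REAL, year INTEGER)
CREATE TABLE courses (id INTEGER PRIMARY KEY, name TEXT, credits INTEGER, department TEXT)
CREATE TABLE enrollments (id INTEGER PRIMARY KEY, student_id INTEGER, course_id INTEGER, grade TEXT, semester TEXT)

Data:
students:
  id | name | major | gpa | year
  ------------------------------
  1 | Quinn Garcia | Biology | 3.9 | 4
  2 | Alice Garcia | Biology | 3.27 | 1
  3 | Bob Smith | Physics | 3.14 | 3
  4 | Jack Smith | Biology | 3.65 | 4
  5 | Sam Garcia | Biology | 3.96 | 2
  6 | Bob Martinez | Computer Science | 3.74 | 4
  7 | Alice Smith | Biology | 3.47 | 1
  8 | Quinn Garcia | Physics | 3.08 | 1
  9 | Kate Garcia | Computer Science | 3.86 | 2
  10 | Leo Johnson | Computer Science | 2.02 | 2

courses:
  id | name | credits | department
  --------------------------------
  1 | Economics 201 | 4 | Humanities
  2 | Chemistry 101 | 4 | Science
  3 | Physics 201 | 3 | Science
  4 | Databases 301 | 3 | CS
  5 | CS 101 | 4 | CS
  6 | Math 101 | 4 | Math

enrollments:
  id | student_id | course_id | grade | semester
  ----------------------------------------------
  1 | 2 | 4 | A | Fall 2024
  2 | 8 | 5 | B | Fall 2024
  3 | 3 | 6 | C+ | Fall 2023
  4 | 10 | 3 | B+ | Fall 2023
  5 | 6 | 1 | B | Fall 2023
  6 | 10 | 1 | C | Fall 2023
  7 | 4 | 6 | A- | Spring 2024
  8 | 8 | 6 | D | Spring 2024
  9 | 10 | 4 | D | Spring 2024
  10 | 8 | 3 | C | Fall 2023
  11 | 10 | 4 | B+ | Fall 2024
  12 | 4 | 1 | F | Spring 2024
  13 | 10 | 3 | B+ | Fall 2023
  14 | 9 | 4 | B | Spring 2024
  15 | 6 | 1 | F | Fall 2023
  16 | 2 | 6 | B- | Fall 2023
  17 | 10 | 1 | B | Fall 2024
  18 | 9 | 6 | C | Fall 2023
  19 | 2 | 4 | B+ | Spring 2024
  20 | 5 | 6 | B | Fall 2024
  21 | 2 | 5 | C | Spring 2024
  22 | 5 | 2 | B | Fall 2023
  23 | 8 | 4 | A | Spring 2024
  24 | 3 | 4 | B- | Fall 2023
SELECT p.name, COUNT(DISTINCT c.student_id) AS distinct_student_count FROM enrollments c JOIN courses p ON c.course_id = p.id GROUP BY p.id, p.name

Execution result:
name | distinct_student_count
Economics 201 | 3
Chemistry 101 | 1
Physics 201 | 2
Databases 301 | 5
CS 101 | 2
Math 101 | 6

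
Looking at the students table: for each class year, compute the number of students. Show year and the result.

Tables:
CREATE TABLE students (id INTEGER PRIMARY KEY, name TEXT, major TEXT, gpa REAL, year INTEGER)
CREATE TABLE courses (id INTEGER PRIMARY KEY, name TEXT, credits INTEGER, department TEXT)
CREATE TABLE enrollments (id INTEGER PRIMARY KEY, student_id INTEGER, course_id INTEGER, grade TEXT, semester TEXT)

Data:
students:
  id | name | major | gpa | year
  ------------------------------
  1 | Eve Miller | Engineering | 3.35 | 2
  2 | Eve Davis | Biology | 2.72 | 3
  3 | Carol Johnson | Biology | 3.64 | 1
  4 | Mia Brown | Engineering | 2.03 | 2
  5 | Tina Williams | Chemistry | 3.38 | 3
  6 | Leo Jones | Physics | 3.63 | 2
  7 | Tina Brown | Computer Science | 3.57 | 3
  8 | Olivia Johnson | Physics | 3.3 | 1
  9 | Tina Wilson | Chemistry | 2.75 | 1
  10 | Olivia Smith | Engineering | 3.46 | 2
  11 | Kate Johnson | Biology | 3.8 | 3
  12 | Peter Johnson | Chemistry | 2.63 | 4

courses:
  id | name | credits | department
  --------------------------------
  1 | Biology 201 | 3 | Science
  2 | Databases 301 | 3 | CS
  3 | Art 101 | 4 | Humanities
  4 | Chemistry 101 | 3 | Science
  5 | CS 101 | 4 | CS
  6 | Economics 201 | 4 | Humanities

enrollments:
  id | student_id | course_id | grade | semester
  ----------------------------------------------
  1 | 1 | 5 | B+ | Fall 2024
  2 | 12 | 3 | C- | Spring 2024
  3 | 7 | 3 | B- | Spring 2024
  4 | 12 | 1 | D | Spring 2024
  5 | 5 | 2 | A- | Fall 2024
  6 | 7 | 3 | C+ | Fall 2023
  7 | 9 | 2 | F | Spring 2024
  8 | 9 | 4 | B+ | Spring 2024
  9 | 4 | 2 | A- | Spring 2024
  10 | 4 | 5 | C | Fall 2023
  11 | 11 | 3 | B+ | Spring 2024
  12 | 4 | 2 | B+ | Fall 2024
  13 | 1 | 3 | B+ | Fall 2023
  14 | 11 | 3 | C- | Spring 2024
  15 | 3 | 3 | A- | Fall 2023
SELECT year, COUNT(*) AS n FROM students GROUP BY year

Execution result:
year | n
1 | 3
2 | 4
3 | 4
4 | 1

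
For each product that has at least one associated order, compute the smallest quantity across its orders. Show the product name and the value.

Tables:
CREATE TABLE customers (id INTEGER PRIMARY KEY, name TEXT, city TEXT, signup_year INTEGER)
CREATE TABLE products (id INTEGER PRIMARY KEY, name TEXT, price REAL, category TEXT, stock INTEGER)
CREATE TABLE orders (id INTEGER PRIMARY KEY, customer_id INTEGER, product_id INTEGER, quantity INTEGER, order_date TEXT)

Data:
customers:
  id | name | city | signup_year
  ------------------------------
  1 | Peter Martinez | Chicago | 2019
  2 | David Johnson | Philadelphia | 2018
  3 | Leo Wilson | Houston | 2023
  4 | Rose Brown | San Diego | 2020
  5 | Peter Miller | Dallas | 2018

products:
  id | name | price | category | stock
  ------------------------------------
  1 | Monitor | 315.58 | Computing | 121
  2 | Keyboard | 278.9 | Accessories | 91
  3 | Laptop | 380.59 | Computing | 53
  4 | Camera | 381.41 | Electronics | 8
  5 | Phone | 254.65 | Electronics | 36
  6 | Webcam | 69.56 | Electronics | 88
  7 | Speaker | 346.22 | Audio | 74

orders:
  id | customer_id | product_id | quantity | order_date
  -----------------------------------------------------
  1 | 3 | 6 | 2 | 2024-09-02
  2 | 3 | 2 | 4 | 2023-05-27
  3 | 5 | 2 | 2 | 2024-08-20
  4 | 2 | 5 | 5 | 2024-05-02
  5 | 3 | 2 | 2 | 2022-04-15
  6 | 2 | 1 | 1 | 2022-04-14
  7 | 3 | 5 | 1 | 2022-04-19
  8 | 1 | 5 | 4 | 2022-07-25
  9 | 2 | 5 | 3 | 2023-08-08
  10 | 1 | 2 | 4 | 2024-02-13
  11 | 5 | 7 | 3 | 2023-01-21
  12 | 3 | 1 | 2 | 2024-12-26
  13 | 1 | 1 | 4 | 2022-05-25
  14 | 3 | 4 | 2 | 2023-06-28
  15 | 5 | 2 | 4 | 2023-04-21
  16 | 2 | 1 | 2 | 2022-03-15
SELECT p.name, MIN(c.quantity) AS min_quantity FROM orders c JOIN products p ON c.product_id = p.id GROUP BY p.id, p.name

Execution result:
name | min_quantity
Monitor | 1
Keyboard | 2
Camera | 2
Phone | 1
Webcam | 2
Speaker | 3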